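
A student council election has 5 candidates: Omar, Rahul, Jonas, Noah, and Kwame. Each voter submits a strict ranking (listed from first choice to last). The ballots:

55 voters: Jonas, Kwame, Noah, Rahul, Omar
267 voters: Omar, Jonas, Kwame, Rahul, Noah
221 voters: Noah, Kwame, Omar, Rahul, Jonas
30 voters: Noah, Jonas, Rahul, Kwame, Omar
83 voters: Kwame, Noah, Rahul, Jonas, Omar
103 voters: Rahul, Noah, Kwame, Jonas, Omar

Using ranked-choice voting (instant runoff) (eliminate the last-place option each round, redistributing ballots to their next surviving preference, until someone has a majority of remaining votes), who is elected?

Noah

Round 1: Omar 267, Rahul 103, Jonas 55, Noah 251, Kwame 83. Eliminate Jonas.
Round 2: Omar 267, Rahul 103, Noah 251, Kwame 138. Eliminate Rahul.
Round 3: Omar 267, Noah 354, Kwame 138. Eliminate Kwame.
Round 4: Omar 267, Noah 492. Noah has a majority.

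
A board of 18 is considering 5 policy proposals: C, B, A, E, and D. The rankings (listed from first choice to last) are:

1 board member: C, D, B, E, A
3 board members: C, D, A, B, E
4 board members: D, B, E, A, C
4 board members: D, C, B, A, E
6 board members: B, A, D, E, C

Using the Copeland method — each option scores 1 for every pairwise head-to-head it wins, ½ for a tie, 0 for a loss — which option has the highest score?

C: loses to B, A, E, and D → score 0.
B: beats C, A, and E; loses to D → score 3.
A: beats C and E; loses to B and D → score 2.
E: beats C; loses to B, A, and D → score 1.
D: beats C, B, A, and E → score 4.
D has the best pairwise record.

D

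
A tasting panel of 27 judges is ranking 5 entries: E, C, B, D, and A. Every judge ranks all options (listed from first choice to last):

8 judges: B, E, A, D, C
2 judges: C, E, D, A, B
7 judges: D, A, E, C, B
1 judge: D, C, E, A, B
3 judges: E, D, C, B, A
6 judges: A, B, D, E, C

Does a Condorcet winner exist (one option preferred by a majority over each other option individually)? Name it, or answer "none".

Checking pairwise contests:
B beats E 14–13.
E beats C 24–3.
A beats B 16–11.
B beats D 14–13.
E beats A 14–13.
Every option loses at least one head-to-head, so there is no Condorcet winner.

none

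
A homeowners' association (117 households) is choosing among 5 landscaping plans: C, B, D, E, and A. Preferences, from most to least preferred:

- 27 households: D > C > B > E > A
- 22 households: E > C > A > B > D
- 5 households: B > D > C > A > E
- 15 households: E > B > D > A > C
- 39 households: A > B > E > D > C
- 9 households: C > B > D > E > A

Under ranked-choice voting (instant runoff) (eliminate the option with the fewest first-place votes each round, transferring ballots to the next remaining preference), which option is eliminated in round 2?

Round 1: C 9, B 5, D 27, E 37, A 39. Eliminate B.
Round 2: C 9, D 32, E 37, A 39. Eliminate C.

C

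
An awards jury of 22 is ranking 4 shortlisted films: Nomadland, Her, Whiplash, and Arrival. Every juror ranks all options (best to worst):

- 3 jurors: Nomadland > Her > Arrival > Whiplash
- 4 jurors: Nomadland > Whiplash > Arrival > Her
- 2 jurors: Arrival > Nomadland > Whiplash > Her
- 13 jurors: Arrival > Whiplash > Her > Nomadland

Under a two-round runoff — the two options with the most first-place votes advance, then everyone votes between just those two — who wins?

Round 1 first-place votes: Nomadland 7, Her 0, Whiplash 0, Arrival 15.
Arrival and Nomadland advance.
Runoff: Arrival is preferred to Nomadland by 15 voters; Nomadland by 7.
Arrival wins the runoff.

Arrival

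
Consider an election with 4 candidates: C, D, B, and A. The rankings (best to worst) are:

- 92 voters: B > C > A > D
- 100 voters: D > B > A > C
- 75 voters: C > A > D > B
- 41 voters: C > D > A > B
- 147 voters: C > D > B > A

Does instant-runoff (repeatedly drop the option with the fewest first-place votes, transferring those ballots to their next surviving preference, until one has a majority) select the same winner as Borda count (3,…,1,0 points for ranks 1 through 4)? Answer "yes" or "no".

Instant-runoff — R1 C 263, D 100, B 92, A 0 (C winner). Winner: C.
Borda — scores: C 973, D 751, B 623, A 383. Winner: C.
The two methods agree.

yes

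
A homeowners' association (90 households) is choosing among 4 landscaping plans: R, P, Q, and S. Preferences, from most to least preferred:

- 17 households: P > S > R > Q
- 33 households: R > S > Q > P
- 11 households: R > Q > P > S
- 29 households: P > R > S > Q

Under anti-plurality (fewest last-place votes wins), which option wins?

Last-place votes: R 0, P 33, Q 46, S 11.
R is ranked last by the fewest voters, so R wins.

R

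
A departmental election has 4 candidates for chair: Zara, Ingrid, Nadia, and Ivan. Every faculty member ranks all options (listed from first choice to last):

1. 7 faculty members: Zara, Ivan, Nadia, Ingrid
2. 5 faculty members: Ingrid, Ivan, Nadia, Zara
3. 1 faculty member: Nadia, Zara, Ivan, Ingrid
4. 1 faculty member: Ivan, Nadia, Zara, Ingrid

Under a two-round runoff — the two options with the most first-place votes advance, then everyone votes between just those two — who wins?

Zara

Round 1 first-place votes: Zara 7, Ingrid 5, Nadia 1, Ivan 1.
Zara and Ingrid advance.
Runoff: Zara is preferred to Ingrid by 9 voters; Ingrid by 5.
Zara wins the runoff.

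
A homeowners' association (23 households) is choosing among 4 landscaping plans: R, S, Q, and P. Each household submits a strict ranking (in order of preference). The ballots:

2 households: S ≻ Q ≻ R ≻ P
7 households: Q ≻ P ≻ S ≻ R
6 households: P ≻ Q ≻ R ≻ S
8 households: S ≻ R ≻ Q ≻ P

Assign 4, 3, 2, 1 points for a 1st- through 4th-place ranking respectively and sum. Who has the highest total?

R: 2·2 + 7·1 + 6·2 + 8·3 = 47
S: 2·4 + 7·2 + 6·1 + 8·4 = 60
Q: 2·3 + 7·4 + 6·3 + 8·2 = 68
P: 2·1 + 7·3 + 6·4 + 8·1 = 55
Q has the highest Borda score (68).

Q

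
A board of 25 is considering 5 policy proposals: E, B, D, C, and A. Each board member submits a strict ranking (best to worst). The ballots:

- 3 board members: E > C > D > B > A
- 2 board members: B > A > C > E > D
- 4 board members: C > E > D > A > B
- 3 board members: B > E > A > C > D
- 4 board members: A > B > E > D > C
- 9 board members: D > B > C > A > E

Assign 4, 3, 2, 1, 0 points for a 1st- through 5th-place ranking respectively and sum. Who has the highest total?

E: 3·4 + 2·1 + 4·3 + 3·3 + 4·2 + 9·0 = 43
B: 3·1 + 2·4 + 4·0 + 3·4 + 4·3 + 9·3 = 62
D: 3·2 + 2·0 + 4·2 + 3·0 + 4·1 + 9·4 = 54
C: 3·3 + 2·2 + 4·4 + 3·1 + 4·0 + 9·2 = 50
A: 3·0 + 2·3 + 4·1 + 3·2 + 4·4 + 9·1 = 41
B has the highest Borda score (62).

B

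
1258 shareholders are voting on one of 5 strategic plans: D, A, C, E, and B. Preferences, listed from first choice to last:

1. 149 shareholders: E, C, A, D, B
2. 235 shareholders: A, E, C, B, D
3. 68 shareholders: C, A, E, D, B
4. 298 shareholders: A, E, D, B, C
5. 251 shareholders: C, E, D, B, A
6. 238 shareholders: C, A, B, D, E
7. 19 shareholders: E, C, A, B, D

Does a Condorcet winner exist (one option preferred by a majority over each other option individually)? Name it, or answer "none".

none

Checking pairwise contests:
A beats D 1007–251.
C beats A 725–533.
E beats C 701–557.
A beats E 839–419.
D beats B 766–492.
Every option loses at least one head-to-head, so there is no Condorcet winner.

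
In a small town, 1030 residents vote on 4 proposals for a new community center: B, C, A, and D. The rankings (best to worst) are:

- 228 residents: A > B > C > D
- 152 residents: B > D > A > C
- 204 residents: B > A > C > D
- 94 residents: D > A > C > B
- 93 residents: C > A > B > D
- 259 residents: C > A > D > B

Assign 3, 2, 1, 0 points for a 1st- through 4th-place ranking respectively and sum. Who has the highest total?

B: 228·2 + 152·3 + 204·3 + 94·0 + 93·1 + 259·0 = 1617
C: 228·1 + 152·0 + 204·1 + 94·1 + 93·3 + 259·3 = 1582
A: 228·3 + 152·1 + 204·2 + 94·2 + 93·2 + 259·2 = 2136
D: 228·0 + 152·2 + 204·0 + 94·3 + 93·0 + 259·1 = 845
A has the highest Borda score (2136).

A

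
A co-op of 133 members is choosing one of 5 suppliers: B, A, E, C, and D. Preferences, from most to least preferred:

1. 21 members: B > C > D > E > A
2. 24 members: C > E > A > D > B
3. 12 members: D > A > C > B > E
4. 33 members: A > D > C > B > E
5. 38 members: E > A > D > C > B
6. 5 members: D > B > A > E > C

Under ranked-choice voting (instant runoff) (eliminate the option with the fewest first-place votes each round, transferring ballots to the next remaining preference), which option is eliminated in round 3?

B

Round 1: B 21, A 33, E 38, C 24, D 17. Eliminate D.
Round 2: B 26, A 45, E 38, C 24. Eliminate C.
Round 3: B 26, A 45, E 62. Eliminate B.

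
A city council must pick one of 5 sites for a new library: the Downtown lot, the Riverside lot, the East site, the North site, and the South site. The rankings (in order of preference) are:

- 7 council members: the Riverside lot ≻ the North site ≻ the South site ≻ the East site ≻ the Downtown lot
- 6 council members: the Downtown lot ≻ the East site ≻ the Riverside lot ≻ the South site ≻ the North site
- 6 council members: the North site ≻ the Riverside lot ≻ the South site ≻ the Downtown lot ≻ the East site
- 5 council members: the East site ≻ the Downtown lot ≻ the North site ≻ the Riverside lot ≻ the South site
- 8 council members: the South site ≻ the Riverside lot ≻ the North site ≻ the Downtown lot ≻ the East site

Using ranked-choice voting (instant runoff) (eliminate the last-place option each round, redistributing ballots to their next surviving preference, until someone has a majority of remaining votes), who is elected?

the Riverside lot

Round 1: the Downtown lot 6, the Riverside lot 7, the East site 5, the North site 6, the South site 8. Eliminate the East site.
Round 2: the Downtown lot 11, the Riverside lot 7, the North site 6, the South site 8. Eliminate the North site.
Round 3: the Downtown lot 11, the Riverside lot 13, the South site 8. Eliminate the South site.
Round 4: the Downtown lot 11, the Riverside lot 21. The Riverside lot has a majority.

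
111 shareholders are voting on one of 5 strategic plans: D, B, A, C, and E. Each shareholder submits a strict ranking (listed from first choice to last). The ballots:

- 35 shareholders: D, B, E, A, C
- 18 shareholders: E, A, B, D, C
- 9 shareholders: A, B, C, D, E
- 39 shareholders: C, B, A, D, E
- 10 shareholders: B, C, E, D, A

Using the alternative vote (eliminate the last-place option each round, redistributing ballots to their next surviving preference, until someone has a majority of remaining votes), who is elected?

B

Round 1: D 35, B 10, A 9, C 39, E 18. Eliminate A.
Round 2: D 35, B 19, C 39, E 18. Eliminate E.
Round 3: D 35, B 37, C 39. Eliminate D.
Round 4: B 72, C 39. B has a majority.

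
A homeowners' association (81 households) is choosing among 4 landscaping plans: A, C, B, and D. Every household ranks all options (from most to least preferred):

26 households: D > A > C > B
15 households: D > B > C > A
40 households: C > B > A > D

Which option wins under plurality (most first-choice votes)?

First-place votes: A 0, C 40, B 0, D 41.
D has the most first-place votes.

D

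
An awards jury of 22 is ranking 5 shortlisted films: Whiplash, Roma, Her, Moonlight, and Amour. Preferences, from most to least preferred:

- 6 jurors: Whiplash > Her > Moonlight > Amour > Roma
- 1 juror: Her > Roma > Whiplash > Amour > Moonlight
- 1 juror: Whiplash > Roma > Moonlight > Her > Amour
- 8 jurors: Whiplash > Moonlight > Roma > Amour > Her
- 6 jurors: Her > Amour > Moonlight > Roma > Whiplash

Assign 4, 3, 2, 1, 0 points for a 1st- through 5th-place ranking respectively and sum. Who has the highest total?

Whiplash

Whiplash: 6·4 + 1·2 + 1·4 + 8·4 + 6·0 = 62
Roma: 6·0 + 1·3 + 1·3 + 8·2 + 6·1 = 28
Her: 6·3 + 1·4 + 1·1 + 8·0 + 6·4 = 47
Moonlight: 6·2 + 1·0 + 1·2 + 8·3 + 6·2 = 50
Amour: 6·1 + 1·1 + 1·0 + 8·1 + 6·3 = 33
Whiplash has the highest Borda score (62).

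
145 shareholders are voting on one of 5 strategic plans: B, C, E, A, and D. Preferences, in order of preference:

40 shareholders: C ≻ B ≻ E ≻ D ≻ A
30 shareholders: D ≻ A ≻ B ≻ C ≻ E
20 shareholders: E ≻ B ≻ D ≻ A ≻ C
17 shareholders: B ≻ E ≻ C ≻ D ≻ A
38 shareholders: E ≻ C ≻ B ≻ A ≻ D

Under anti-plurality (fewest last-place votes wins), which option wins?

Last-place votes: B 0, C 20, E 30, A 57, D 38.
B is ranked last by the fewest voters, so B wins.

B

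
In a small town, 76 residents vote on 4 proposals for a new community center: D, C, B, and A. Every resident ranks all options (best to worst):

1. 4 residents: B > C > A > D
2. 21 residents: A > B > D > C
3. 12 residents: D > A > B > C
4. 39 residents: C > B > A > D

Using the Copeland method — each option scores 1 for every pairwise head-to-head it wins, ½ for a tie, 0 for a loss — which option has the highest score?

C

D: loses to C, B, and A → score 0.
C: beats D, B, and A → score 3.
B: beats D and A; loses to C → score 2.
A: beats D; loses to C and B → score 1.
C has the best pairwise record.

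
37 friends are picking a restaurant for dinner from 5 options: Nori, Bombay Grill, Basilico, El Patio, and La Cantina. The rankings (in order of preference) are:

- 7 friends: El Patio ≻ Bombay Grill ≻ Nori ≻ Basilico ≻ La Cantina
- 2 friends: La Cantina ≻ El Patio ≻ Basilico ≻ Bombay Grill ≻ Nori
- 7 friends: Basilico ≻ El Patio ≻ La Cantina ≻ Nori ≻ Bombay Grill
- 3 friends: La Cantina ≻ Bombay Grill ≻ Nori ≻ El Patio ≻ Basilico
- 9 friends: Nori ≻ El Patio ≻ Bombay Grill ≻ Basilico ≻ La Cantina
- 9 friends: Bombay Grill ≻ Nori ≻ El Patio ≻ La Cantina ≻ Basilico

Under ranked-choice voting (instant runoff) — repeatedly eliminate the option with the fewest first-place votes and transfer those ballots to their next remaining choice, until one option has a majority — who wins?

Round 1: Nori 9, Bombay Grill 9, Basilico 7, El Patio 7, La Cantina 5. Eliminate La Cantina.
Round 2: Nori 9, Bombay Grill 12, Basilico 7, El Patio 9. Eliminate Basilico.
Round 3: Nori 9, Bombay Grill 12, El Patio 16. Eliminate Nori.
Round 4: Bombay Grill 12, El Patio 25. El Patio has a majority.

El Patio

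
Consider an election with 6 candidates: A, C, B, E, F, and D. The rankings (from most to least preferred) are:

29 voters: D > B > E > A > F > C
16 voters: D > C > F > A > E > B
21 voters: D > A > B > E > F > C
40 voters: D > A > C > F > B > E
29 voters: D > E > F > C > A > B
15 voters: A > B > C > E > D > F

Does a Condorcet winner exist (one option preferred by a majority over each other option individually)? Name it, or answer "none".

D

D vs A: 135–15 for D.
D vs C: 135–15 for D.
D vs B: 135–15 for D.
D vs E: 135–15 for D.
D vs F: 150–0 for D.
D beats every other option head-to-head.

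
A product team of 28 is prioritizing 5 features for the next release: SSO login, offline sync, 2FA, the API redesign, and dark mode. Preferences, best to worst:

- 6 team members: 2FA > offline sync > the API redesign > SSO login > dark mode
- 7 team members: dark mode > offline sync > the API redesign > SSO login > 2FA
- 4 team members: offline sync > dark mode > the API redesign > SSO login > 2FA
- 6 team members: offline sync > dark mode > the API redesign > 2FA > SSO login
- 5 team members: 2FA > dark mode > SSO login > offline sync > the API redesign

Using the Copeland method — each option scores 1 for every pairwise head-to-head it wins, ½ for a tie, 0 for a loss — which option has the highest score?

offline sync

SSO login: loses to offline sync, 2FA, the API redesign, and dark mode → score 0.
offline sync: beats SSO login, 2FA, the API redesign, and dark mode → score 4.
2FA: beats SSO login; loses to offline sync, the API redesign, and dark mode → score 1.
the API redesign: beats SSO login and 2FA; loses to offline sync and dark mode → score 2.
dark mode: beats SSO login, 2FA, and the API redesign; loses to offline sync → score 3.
offline sync has the best pairwise record.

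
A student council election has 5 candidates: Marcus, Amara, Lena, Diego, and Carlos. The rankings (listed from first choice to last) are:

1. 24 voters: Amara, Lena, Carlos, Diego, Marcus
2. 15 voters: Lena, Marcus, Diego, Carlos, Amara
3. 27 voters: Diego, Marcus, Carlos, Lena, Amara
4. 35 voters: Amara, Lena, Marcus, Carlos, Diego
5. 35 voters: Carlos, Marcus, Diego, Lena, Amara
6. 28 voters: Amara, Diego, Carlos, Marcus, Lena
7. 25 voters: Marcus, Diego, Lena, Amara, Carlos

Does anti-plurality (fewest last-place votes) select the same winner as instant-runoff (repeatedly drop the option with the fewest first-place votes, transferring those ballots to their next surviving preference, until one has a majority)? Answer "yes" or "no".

yes

Anti-plurality — last-place votes: Marcus 24, Amara 77, Lena 28, Diego 35, Carlos 25. Winner: Marcus.
Instant-runoff — R1 Marcus 25, Amara 87, Lena 15, Diego 27, Carlos 35 (Lena out); R2 Marcus 40, Amara 87, Diego 27, Carlos 35 (Diego out); R3 Marcus 67, Amara 87, Carlos 35 (Carlos out); R4 Marcus 102, Amara 87 (Marcus winner). Winner: Marcus.
The two methods agree.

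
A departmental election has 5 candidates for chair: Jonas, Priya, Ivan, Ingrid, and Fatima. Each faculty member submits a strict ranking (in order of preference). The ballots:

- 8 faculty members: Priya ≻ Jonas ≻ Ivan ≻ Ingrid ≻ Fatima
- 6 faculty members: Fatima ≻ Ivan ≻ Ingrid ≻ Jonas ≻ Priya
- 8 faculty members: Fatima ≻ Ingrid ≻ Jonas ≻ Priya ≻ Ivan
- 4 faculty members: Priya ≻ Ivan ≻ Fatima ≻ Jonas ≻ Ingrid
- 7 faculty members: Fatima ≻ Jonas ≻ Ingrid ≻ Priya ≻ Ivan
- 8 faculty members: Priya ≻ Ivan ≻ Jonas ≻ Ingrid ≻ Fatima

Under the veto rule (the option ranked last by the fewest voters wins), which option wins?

Jonas

Last-place votes: Jonas 0, Priya 6, Ivan 15, Ingrid 4, Fatima 16.
Jonas is ranked last by the fewest voters, so Jonas wins.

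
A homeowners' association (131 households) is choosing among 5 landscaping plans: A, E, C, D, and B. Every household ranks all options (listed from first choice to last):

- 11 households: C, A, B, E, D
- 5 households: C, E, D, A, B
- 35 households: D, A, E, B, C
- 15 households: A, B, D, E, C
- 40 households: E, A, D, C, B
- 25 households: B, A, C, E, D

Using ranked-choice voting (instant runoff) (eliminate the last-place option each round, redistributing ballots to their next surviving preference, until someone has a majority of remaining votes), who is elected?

Round 1: A 15, E 40, C 16, D 35, B 25. Eliminate A.
Round 2: E 40, C 16, D 35, B 40. Eliminate C.
Round 3: E 45, D 35, B 51. Eliminate D.
Round 4: E 80, B 51. E has a majority.

E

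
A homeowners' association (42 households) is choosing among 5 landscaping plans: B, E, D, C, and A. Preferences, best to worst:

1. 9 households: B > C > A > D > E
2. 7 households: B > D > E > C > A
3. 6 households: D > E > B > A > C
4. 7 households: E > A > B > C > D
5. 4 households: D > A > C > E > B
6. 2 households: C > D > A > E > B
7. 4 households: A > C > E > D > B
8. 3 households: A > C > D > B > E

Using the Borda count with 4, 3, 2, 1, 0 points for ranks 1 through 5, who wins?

B

B: 9·4 + 7·4 + 6·2 + 7·2 + 4·0 + 2·0 + 4·0 + 3·1 = 93
E: 9·0 + 7·2 + 6·3 + 7·4 + 4·1 + 2·1 + 4·2 + 3·0 = 74
D: 9·1 + 7·3 + 6·4 + 7·0 + 4·4 + 2·3 + 4·1 + 3·2 = 86
C: 9·3 + 7·1 + 6·0 + 7·1 + 4·2 + 2·4 + 4·3 + 3·3 = 78
A: 9·2 + 7·0 + 6·1 + 7·3 + 4·3 + 2·2 + 4·4 + 3·4 = 89
B has the highest Borda score (93).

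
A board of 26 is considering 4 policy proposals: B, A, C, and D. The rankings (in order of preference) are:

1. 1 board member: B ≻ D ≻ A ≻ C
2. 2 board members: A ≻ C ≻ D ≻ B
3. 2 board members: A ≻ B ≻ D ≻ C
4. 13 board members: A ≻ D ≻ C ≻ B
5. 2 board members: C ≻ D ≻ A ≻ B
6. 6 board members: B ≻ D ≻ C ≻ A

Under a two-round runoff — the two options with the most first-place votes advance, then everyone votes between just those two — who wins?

Round 1 first-place votes: B 7, A 17, C 2, D 0.
A and B advance.
Runoff: A is preferred to B by 19 voters; B by 7.
A wins the runoff.

A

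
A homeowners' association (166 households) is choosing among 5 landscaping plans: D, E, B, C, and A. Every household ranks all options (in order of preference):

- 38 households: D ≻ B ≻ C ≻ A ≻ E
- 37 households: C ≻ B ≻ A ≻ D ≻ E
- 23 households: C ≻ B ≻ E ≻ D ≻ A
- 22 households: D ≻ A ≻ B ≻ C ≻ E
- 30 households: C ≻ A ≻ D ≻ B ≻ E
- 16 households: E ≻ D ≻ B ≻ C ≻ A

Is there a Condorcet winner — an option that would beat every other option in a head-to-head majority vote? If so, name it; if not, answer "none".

C vs D: 90–76 for C.
C vs E: 150–16 for C.
C vs B: 90–76 for C.
C vs A: 144–22 for C.
C beats every other option head-to-head.

C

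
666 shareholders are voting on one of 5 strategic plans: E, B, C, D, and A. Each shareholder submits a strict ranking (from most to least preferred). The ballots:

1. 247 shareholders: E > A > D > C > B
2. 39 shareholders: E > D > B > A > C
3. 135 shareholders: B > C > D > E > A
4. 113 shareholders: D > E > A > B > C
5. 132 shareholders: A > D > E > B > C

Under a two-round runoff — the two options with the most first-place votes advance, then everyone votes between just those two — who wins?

E

Round 1 first-place votes: E 286, B 135, C 0, D 113, A 132.
E and B advance.
Runoff: E is preferred to B by 531 voters; B by 135.
E wins the runoff.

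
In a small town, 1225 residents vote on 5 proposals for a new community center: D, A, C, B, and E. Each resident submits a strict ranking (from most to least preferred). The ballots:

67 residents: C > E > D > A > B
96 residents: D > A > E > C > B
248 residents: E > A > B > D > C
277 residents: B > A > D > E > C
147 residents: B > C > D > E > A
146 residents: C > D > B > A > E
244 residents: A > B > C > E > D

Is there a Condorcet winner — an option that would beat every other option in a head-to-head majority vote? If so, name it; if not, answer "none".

A

A vs D: 769–456 for A.
A vs C: 865–360 for A.
A vs B: 655–570 for A.
A vs E: 763–462 for A.
A beats every other option head-to-head.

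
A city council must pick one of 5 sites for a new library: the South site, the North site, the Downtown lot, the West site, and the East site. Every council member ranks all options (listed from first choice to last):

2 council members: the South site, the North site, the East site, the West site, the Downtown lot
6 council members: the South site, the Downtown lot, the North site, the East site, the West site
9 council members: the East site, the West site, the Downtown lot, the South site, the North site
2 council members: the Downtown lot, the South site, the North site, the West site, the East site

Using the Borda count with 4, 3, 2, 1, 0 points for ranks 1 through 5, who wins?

the South site: 2·4 + 6·4 + 9·1 + 2·3 = 47
the North site: 2·3 + 6·2 + 9·0 + 2·2 = 22
the Downtown lot: 2·0 + 6·3 + 9·2 + 2·4 = 44
the West site: 2·1 + 6·0 + 9·3 + 2·1 = 31
the East site: 2·2 + 6·1 + 9·4 + 2·0 = 46
the South site has the highest Borda score (47).

the South site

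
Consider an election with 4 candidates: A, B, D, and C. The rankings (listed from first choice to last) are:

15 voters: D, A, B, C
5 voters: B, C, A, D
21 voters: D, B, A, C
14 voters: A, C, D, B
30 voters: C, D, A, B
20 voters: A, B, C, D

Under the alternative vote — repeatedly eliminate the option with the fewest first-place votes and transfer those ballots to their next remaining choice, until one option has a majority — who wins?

Round 1: A 34, B 5, D 36, C 30. Eliminate B.
Round 2: A 34, D 36, C 35. Eliminate A.
Round 3: D 36, C 69. C has a majority.

C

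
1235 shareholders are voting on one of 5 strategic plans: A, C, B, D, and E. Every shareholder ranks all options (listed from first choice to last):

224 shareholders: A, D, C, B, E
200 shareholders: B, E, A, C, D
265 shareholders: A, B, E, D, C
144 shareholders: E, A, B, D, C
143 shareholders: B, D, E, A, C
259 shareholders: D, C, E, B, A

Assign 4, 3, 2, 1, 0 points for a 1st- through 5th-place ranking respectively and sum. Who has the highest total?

B

A: 224·4 + 200·2 + 265·4 + 144·3 + 143·1 + 259·0 = 2931
C: 224·2 + 200·1 + 265·0 + 144·0 + 143·0 + 259·3 = 1425
B: 224·1 + 200·4 + 265·3 + 144·2 + 143·4 + 259·1 = 2938
D: 224·3 + 200·0 + 265·1 + 144·1 + 143·3 + 259·4 = 2546
E: 224·0 + 200·3 + 265·2 + 144·4 + 143·2 + 259·2 = 2510
B has the highest Borda score (2938).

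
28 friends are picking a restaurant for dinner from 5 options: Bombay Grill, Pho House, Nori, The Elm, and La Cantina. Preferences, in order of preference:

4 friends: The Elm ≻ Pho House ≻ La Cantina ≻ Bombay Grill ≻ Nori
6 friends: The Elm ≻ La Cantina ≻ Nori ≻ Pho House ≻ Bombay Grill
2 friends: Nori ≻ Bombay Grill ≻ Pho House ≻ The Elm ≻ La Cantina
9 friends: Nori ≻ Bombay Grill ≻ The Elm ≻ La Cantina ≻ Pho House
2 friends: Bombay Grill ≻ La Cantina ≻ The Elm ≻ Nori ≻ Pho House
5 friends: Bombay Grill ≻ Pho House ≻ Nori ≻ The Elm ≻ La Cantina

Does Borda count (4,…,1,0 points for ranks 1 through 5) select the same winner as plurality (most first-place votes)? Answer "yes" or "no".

Borda — scores: Bombay Grill 65, Pho House 37, Nori 68, The Elm 69, La Cantina 41. Winner: The Elm.
Plurality — first-place votes: Bombay Grill 7, Pho House 0, Nori 11, The Elm 10, La Cantina 0. Winner: Nori.
The two methods disagree.

no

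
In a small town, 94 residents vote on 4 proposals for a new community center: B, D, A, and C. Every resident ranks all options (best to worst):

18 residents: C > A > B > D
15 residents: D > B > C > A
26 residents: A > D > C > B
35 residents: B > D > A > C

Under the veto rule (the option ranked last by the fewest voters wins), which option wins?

A

Last-place votes: B 26, D 18, A 15, C 35.
A is ranked last by the fewest voters, so A wins.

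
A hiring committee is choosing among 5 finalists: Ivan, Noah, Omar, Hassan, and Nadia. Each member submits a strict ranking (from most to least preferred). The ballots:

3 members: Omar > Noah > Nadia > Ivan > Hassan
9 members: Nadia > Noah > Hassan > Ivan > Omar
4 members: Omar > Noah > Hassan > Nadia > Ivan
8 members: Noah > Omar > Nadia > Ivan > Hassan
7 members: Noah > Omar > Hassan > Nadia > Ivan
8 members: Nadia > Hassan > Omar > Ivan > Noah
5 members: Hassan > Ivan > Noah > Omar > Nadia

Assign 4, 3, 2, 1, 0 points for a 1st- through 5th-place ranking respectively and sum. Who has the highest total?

Ivan: 3·1 + 9·1 + 4·0 + 8·1 + 7·0 + 8·1 + 5·3 = 43
Noah: 3·3 + 9·3 + 4·3 + 8·4 + 7·4 + 8·0 + 5·2 = 118
Omar: 3·4 + 9·0 + 4·4 + 8·3 + 7·3 + 8·2 + 5·1 = 94
Hassan: 3·0 + 9·2 + 4·2 + 8·0 + 7·2 + 8·3 + 5·4 = 84
Nadia: 3·2 + 9·4 + 4·1 + 8·2 + 7·1 + 8·4 + 5·0 = 101
Noah has the highest Borda score (118).

Noah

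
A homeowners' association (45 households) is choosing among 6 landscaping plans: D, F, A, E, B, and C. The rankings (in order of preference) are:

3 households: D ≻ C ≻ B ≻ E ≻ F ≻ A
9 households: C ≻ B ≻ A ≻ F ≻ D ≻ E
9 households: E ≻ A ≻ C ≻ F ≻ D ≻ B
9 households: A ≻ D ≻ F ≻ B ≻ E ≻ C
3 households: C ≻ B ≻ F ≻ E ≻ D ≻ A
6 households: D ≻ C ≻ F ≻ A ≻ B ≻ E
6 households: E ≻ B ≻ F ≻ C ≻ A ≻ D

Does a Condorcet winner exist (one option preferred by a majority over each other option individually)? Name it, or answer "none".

Checking pairwise contests:
F beats D 27–18.
A beats F 27–18.
C beats A 27–18.
D beats E 27–18.
D beats B 27–18.
E beats C 24–21.
Every option loses at least one head-to-head, so there is no Condorcet winner.

none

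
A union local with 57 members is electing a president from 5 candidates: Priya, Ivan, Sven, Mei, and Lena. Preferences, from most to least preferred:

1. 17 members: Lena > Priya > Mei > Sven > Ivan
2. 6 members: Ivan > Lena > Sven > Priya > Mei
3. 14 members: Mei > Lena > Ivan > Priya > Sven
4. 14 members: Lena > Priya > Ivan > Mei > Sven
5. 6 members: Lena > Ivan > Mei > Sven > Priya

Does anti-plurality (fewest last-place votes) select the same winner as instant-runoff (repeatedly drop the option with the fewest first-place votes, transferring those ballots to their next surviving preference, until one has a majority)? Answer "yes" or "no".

yes

Anti-plurality — last-place votes: Priya 6, Ivan 17, Sven 28, Mei 6, Lena 0. Winner: Lena.
Instant-runoff — R1 Priya 0, Ivan 6, Sven 0, Mei 14, Lena 37 (Lena winner). Winner: Lena.
The two methods agree.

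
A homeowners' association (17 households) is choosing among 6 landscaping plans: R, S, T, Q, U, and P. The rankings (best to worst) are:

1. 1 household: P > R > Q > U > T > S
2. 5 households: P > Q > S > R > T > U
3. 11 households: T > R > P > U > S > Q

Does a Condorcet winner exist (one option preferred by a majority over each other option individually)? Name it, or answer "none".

T

T vs R: 11–6 for T.
T vs S: 12–5 for T.
T vs Q: 11–6 for T.
T vs U: 16–1 for T.
T vs P: 11–6 for T.
T beats every other option head-to-head.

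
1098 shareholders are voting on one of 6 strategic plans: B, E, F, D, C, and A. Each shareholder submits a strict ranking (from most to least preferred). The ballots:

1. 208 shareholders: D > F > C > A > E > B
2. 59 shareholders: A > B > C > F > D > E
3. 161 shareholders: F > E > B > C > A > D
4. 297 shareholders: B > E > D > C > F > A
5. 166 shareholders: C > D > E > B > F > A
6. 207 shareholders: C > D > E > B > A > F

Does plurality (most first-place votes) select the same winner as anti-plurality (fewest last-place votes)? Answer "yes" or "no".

Plurality — first-place votes: B 297, E 0, F 161, D 208, C 373, A 59. Winner: C.
Anti-plurality — last-place votes: B 208, E 59, F 207, D 161, C 0, A 463. Winner: C.
The two methods agree.

yes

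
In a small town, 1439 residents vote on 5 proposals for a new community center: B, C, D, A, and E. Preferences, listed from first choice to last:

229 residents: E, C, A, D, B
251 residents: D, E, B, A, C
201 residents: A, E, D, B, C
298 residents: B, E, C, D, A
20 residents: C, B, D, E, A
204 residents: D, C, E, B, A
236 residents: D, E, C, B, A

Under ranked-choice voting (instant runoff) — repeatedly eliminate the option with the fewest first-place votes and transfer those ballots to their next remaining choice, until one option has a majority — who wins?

E

Round 1: B 298, C 20, D 691, A 201, E 229. Eliminate C.
Round 2: B 318, D 691, A 201, E 229. Eliminate A.
Round 3: B 318, D 691, E 430. Eliminate B.
Round 4: D 711, E 728. E has a majority.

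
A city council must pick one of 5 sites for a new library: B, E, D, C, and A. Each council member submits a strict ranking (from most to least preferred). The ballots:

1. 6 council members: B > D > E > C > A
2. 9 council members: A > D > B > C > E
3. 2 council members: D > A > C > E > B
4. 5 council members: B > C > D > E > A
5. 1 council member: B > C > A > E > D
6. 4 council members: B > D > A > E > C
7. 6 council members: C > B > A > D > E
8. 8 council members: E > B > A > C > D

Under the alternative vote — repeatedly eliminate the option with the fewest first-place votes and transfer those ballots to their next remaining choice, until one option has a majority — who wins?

B

Round 1: B 16, E 8, D 2, C 6, A 9. Eliminate D.
Round 2: B 16, E 8, C 6, A 11. Eliminate C.
Round 3: B 22, E 8, A 11. B has a majority.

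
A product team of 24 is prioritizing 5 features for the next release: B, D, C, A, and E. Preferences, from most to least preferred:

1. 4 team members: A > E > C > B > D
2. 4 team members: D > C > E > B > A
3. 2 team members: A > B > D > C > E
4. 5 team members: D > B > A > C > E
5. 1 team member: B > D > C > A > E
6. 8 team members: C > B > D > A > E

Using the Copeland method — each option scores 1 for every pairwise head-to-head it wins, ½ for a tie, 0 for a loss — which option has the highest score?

B: beats D, A, and E; loses to C → score 3.
D: beats A and E; ties C; loses to B → score 2.5.
C: beats B, A, and E; ties D → score 3.5.
A: beats E; loses to B, D, and C → score 1.
E: loses to B, D, C, and A → score 0.
C has the best pairwise record.

C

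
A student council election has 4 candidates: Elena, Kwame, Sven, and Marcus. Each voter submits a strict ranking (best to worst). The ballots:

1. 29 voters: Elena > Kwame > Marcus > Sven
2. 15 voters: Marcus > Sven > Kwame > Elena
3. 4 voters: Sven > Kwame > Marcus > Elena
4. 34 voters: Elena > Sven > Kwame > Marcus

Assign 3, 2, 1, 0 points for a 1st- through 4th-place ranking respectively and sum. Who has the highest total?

Elena: 29·3 + 15·0 + 4·0 + 34·3 = 189
Kwame: 29·2 + 15·1 + 4·2 + 34·1 = 115
Sven: 29·0 + 15·2 + 4·3 + 34·2 = 110
Marcus: 29·1 + 15·3 + 4·1 + 34·0 = 78
Elena has the highest Borda score (189).

Elena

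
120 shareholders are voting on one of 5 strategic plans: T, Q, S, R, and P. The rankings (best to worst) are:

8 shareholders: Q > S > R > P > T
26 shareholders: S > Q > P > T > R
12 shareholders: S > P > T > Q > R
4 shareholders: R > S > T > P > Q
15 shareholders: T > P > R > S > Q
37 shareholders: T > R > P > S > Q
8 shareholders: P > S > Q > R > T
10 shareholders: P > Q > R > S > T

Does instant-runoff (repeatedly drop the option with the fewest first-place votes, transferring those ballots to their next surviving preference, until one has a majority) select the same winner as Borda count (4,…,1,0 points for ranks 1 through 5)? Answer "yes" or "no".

Instant-runoff — R1 T 52, Q 8, S 38, R 4, P 18 (R out); R2 T 52, Q 8, S 42, P 18 (Q out); R3 T 52, S 50, P 18 (P out); R4 T 52, S 68 (S winner). Winner: S.
Borda — scores: T 266, Q 168, S 274, R 201, P 291. Winner: P.
The two methods disagree.

no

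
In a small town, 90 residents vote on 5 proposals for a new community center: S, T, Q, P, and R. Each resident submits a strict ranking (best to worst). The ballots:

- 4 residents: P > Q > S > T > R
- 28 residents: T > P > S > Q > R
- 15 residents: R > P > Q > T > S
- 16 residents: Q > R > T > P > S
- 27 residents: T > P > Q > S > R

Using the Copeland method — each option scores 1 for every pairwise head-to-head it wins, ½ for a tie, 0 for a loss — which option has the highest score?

T

S: beats R; loses to T, Q, and P → score 1.
T: beats S, Q, P, and R → score 4.
Q: beats S and R; loses to T and P → score 2.
P: beats S, Q, and R; loses to T → score 3.
R: loses to S, T, Q, and P → score 0.
T has the best pairwise record.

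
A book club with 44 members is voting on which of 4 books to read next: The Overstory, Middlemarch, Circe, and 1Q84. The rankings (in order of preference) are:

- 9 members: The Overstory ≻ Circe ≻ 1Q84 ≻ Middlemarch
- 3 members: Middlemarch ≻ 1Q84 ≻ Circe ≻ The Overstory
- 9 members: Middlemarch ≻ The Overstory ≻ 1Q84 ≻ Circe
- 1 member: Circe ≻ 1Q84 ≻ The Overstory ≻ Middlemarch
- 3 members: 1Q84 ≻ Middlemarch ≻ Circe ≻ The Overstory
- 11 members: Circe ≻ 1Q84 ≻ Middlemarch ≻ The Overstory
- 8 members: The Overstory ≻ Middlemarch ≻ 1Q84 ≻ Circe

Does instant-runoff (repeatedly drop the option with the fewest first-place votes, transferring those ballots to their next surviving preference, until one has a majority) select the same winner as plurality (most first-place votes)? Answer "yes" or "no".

no

Instant-runoff — R1 The Overstory 17, Middlemarch 12, Circe 12, 1Q84 3 (1Q84 out); R2 The Overstory 17, Middlemarch 15, Circe 12 (Circe out); R3 The Overstory 18, Middlemarch 26 (Middlemarch winner). Winner: Middlemarch.
Plurality — first-place votes: The Overstory 17, Middlemarch 12, Circe 12, 1Q84 3. Winner: The Overstory.
The two methods disagree.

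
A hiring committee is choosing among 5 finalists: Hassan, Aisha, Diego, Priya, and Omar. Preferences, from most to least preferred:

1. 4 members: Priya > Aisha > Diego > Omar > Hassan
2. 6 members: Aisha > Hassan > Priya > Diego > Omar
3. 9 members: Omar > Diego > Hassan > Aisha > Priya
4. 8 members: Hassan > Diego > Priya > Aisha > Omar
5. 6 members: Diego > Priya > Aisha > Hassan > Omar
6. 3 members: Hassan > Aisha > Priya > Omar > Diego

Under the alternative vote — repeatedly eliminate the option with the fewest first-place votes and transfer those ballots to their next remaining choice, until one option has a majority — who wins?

Round 1: Hassan 11, Aisha 6, Diego 6, Priya 4, Omar 9. Eliminate Priya.
Round 2: Hassan 11, Aisha 10, Diego 6, Omar 9. Eliminate Diego.
Round 3: Hassan 11, Aisha 16, Omar 9. Eliminate Omar.
Round 4: Hassan 20, Aisha 16. Hassan has a majority.

Hassan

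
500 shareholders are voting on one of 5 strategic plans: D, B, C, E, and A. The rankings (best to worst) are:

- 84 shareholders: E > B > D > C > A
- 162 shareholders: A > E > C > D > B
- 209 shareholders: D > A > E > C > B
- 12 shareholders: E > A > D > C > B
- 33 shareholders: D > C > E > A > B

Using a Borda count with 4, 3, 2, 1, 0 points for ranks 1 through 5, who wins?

D: 84·2 + 162·1 + 209·4 + 12·2 + 33·4 = 1322
B: 84·3 + 162·0 + 209·0 + 12·0 + 33·0 = 252
C: 84·1 + 162·2 + 209·1 + 12·1 + 33·3 = 728
E: 84·4 + 162·3 + 209·2 + 12·4 + 33·2 = 1354
A: 84·0 + 162·4 + 209·3 + 12·3 + 33·1 = 1344
E has the highest Borda score (1354).

E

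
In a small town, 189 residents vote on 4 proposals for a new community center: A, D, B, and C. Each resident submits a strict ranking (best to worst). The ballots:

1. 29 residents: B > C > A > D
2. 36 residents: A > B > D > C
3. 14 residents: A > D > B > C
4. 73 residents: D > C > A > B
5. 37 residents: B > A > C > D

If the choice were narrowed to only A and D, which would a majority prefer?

Voters preferring A to D: 116; preferring D to A: 73.
A wins the head-to-head.

A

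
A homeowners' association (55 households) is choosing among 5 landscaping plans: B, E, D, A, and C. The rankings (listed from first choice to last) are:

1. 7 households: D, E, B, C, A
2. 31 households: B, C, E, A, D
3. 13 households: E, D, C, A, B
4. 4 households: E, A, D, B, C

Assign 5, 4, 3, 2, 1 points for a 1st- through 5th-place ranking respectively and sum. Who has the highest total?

B: 7·3 + 31·5 + 13·1 + 4·2 = 197
E: 7·4 + 31·3 + 13·5 + 4·5 = 206
D: 7·5 + 31·1 + 13·4 + 4·3 = 130
A: 7·1 + 31·2 + 13·2 + 4·4 = 111
C: 7·2 + 31·4 + 13·3 + 4·1 = 181
E has the highest Borda score (206).

E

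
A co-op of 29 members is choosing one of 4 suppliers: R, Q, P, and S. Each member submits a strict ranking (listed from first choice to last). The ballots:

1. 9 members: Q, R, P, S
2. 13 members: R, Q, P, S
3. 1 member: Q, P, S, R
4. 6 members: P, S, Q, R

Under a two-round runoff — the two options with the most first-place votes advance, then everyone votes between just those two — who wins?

Round 1 first-place votes: R 13, Q 10, P 6, S 0.
R and Q advance.
Runoff: R is preferred to Q by 13 voters; Q by 16.
Q wins the runoff.

Q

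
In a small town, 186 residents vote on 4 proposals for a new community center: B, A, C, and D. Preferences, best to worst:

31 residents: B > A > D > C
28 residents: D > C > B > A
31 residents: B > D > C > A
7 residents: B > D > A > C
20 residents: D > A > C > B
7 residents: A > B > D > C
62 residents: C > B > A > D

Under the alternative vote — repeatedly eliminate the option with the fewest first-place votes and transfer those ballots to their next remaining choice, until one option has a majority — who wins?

Round 1: B 69, A 7, C 62, D 48. Eliminate A.
Round 2: B 76, C 62, D 48. Eliminate D.
Round 3: B 76, C 110. C has a majority.

C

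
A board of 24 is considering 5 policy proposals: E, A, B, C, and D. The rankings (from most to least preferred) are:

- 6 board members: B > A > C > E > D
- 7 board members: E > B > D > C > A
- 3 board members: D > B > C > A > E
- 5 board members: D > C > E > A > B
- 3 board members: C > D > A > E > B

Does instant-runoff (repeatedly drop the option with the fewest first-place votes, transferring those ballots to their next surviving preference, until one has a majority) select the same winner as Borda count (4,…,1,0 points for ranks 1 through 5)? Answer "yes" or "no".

no

Instant-runoff — R1 E 7, A 0, B 6, C 3, D 8 (A out); R2 E 7, B 6, C 3, D 8 (C out); R3 E 7, B 6, D 11 (B out); R4 E 13, D 11 (E winner). Winner: E.
Borda — scores: E 47, A 32, B 54, C 52, D 55. Winner: D.
The two methods disagree.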